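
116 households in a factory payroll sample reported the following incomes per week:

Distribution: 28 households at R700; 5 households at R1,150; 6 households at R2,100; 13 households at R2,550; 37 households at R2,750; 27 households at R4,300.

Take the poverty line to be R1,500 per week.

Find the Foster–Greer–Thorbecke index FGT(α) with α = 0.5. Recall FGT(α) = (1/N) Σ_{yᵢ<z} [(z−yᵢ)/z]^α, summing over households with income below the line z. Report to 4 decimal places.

0.1971

Incomes under z: 28×R700, 5×R1,150 (q = 33 of N = 116).
Shortfall ratios: (1500−700)/1500 = 0.5333 (×28); (1500−1150)/1500 = 0.2333 (×5).
Raised to α = 0.5: 0.73030 (×28); 0.48305 (×5).
Sum = 22.863538; FGT(0.5) = 22.863538 / 116 = 0.1971.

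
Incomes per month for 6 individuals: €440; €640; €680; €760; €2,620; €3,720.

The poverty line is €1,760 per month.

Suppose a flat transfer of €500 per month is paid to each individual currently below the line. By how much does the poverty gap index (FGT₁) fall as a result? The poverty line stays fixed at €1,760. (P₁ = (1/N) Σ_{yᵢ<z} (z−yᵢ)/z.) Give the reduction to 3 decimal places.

0.189

Before: below the line — €440, €640, €680, €760; poverty gap index (FGT₁) = 0.42803.
After the €500 transfer: below the line — €940, €1,140, €1,180, €1,260; poverty gap index (FGT₁) = 0.23864.
Reduction = 0.42803 − 0.23864 = 0.189.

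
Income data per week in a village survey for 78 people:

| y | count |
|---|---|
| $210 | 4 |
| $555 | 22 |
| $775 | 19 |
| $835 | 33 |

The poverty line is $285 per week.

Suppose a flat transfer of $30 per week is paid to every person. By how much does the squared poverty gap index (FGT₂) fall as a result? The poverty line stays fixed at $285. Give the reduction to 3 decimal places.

Before: below the line — 4×$210; squared poverty gap index (FGT₂) = 0.00355.
After the $30 transfer: below the line — 4×$240; squared poverty gap index (FGT₂) = 0.00128.
Reduction = 0.00355 − 0.00128 = 0.002.

0.002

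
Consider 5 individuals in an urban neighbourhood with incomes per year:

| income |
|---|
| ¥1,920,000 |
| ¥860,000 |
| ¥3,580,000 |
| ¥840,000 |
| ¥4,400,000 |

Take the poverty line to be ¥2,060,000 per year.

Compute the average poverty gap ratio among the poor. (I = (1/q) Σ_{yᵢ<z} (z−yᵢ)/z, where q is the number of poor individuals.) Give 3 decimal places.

Below z: ¥840,000, ¥860,000, ¥1,920,000 (q = 3 of N = 5).
Relative gaps: 0.5922, 0.5825, 0.0680; sum = 1.242718.
I averages over the q = 3 poor units only: 1.242718 / 3 = 0.414.

0.414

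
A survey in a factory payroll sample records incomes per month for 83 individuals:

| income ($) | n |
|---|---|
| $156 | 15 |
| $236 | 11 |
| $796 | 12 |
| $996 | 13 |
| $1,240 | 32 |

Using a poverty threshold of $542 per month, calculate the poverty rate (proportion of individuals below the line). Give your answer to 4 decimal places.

0.3133

26 of the 83 individuals have income below $542.
H = 26/83 = 0.3133.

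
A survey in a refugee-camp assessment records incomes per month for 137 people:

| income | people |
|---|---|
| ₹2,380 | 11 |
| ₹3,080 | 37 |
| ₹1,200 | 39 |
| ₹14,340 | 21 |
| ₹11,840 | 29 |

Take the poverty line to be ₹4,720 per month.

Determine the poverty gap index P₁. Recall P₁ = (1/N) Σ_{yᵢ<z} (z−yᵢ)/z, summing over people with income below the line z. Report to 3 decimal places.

0.346

Poor units: 39×₹1,200, 11×₹2,380, 37×₹3,080 (q = 87 of N = 137).
Gap ratios (z−y)/z: (4720−1200)/4720 = 0.7458 (×39); (4720−2380)/4720 = 0.4958 (×11); (4720−3080)/4720 = 0.3475 (×37).
Sum of shortfalls = 47.394068; P₁ averages over all N: 47.394068 / 137 = 0.346.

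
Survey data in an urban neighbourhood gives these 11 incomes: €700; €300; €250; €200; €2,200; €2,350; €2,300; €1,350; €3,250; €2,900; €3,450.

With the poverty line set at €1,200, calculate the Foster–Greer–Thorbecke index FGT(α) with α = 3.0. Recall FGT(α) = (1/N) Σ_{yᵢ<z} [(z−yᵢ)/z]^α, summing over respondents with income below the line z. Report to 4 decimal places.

0.1426

Poor units: €200, €250, €300, €700 (q = 4 of N = 11).
Gap ratios (z−y)/z: (1200−200)/1200 = 0.8333; (1200−250)/1200 = 0.7917; (1200−300)/1200 = 0.7500; (1200−700)/1200 = 0.4167.
Raised to α = 3.0: 0.57870; 0.49617; 0.42188; 0.07234.
Sum = 1.569083; FGT(3.0) = 1.569083 / 11 = 0.1426.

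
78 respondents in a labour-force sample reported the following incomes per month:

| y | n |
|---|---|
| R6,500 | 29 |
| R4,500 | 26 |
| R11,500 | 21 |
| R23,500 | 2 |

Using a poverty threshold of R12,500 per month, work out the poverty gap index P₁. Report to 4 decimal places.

0.4133

Below the line: 26×R4,500, 29×R6,500, 21×R11,500 (q = 76 of N = 78).
Gap ratios (z−y)/z: (12500−4500)/12500 = 0.6400 (×26); (12500−6500)/12500 = 0.4800 (×29); (12500−11500)/12500 = 0.0800 (×21).
Σ = 32.240000. Dividing by the full population N = 78 gives P₁ = 0.4133.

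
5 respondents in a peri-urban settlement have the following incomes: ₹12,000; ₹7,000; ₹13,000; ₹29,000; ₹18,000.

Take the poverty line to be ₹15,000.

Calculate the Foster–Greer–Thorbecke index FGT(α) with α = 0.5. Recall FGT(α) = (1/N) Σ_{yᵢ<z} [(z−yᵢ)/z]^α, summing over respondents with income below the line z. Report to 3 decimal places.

Incomes under z: ₹7,000, ₹12,000, ₹13,000 (q = 3 of N = 5).
Relative gaps: (15000−7000)/15000 = 0.5333; (15000−12000)/15000 = 0.2000; (15000−13000)/15000 = 0.1333.
Raised to α = 0.5: 0.73030; 0.44721; 0.36515.
Sum = 1.542659; FGT(0.5) = 1.542659 / 5 = 0.309.

0.309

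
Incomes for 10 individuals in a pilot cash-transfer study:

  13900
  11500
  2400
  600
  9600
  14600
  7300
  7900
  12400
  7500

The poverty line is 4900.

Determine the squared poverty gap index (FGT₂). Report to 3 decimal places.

Below the line: 600, 2400 (q = 2 of N = 10).
Relative gaps: (4900−600)/4900 = 0.8776; (4900−2400)/4900 = 0.5102.
Squared: 0.7701; 0.2603.
Sum = 1.030404; P₂ = 1.030404 / 10 = 0.103.

0.103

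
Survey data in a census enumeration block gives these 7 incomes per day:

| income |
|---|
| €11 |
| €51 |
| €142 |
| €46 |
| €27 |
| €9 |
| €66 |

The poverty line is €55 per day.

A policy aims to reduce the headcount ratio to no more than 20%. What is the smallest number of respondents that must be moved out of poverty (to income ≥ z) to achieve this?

4

Currently q = 5 of N = 7 are below the line (H = 0.714).
A headcount ratio of at most 20% allows at most ⌊0.20 × 7⌋ = 1 poor respondents.
So at least 5 − 1 = 4 must be lifted.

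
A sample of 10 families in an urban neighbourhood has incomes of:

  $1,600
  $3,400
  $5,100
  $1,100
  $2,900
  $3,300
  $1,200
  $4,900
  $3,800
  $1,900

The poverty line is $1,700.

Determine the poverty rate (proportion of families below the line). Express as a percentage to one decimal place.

30.0%

3 of the 10 families have income below $1,700.
H = 3/10 = 30.0%.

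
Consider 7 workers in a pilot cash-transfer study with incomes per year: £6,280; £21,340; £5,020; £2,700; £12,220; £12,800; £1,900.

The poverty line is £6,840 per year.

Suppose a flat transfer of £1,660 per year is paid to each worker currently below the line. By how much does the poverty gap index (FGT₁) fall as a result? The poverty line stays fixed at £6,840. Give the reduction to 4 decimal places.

Before: below the line — £1,900, £2,700, £5,020, £6,280; poverty gap index (FGT₁) = 0.239348.
After the £1,660 transfer: below the line — £3,560, £4,360, £6,680; poverty gap index (FGT₁) = 0.123642.
Reduction = 0.239348 − 0.123642 = 0.1157.

0.1157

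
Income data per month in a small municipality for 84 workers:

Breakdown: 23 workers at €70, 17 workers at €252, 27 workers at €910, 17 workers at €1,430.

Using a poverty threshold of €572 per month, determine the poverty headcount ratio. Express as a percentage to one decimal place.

40 of the 84 workers have income below €572.
H = 40/84 = 47.6%.

47.6%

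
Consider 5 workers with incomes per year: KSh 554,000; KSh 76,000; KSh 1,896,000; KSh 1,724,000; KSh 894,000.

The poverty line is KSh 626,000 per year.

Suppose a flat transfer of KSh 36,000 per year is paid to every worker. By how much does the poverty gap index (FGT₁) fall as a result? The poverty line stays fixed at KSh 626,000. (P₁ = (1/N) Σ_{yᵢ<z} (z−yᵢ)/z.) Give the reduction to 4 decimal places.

0.0230

Before: below the line — KSh 76,000, KSh 554,000; poverty gap index (FGT₁) = 0.198722.
After the KSh 36,000 transfer: below the line — KSh 112,000, KSh 590,000; poverty gap index (FGT₁) = 0.175719.
Reduction = 0.198722 − 0.175719 = 0.0230.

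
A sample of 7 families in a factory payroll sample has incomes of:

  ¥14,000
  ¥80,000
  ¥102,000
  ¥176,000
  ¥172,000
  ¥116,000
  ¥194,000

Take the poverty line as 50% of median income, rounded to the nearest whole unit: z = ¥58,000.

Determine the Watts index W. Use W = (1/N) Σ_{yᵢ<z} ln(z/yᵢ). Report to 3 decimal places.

0.203

Poor units: ¥14,000 (q = 1 of N = 7).
Log gaps: ln(58000/14000) = 1.4214.
W = 1.421386 / 7 = 0.203.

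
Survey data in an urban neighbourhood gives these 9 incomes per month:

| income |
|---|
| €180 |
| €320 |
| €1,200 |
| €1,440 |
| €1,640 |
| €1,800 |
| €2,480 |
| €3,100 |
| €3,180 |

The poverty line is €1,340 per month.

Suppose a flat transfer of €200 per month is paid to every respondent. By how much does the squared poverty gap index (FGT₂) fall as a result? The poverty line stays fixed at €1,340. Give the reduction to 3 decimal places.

0.050

Before: below the line — €180, €320, €1,200; squared poverty gap index (FGT₂) = 0.14886.
After the €200 transfer: below the line — €380, €520; squared poverty gap index (FGT₂) = 0.09864.
Reduction = 0.14886 − 0.09864 = 0.050.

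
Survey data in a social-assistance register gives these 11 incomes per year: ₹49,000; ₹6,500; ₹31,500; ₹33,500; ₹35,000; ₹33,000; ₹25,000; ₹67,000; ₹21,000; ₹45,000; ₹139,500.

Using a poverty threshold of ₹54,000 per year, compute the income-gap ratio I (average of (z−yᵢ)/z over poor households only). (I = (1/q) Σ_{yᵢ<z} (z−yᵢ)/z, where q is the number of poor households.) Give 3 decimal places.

Below z: ₹6,500, ₹21,000, ₹25,000, ₹31,500, ₹33,000, ₹33,500, ₹35,000, ₹45,000, ₹49,000 (q = 9 of N = 11).
Relative gaps: 0.8796, 0.6111, 0.5370, 0.4167, 0.3889, 0.3796, 0.3519, 0.1667, 0.0926; sum = 3.824074.
The income-gap ratio divides by q (the poor only): 3.824074 / 9 = 0.425.

0.425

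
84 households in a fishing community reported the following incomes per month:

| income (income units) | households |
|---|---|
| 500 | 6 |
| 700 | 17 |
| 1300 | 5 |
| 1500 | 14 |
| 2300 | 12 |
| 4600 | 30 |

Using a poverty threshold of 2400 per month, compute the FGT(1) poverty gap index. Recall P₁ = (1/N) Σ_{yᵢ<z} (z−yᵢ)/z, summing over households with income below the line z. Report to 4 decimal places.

0.2956

Below z: 6×500, 17×700, 5×1300, 14×1500, 12×2300 (q = 54 of N = 84).
Shortfall ratios: (2400−500)/2400 = 0.7917 (×6); (2400−700)/2400 = 0.7083 (×17); (2400−1300)/2400 = 0.4583 (×5); (2400−1500)/2400 = 0.3750 (×14); (2400−2300)/2400 = 0.0417 (×12).
Σ = 24.833333. Dividing by the full population N = 84 gives P₁ = 0.2956.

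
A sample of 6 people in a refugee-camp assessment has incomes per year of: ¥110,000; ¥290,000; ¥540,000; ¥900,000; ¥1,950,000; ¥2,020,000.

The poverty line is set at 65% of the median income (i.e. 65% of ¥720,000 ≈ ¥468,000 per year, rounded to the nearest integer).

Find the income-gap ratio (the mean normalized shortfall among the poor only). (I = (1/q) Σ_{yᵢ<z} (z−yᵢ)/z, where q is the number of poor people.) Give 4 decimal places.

Incomes under z: ¥110,000, ¥290,000 (q = 2 of N = 6).
Shortfall ratios (z−y)/z: 0.7650, 0.3803; sum = 1.145299.
The income-gap ratio divides by q (the poor only): 1.145299 / 2 = 0.5726.

0.5726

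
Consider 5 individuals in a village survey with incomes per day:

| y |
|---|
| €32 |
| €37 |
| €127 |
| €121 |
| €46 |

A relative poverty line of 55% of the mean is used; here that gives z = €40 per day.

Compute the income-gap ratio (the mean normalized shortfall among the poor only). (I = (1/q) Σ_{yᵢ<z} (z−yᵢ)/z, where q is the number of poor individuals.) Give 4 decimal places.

0.1375

Below z: €32, €37 (q = 2 of N = 5).
Relative gaps: 0.2000, 0.0750; sum = 0.275000.
I averages over the q = 2 poor units only: 0.275000 / 2 = 0.1375.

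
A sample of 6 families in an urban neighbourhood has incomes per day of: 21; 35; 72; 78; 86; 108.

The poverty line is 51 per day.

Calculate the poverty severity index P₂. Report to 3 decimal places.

Below z: 21, 35 (q = 2 of N = 6).
Gap ratios (z−y)/z: (51−21)/51 = 0.5882; (51−35)/51 = 0.3137.
Squared: 0.3460; 0.0984.
Sum = 0.444444; P₂ = 0.444444 / 6 = 0.074.

0.074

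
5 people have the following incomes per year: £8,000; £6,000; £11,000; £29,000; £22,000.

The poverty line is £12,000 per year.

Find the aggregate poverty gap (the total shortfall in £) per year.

£11,000

Incomes under z: £6,000, £8,000, £11,000 (q = 3 of N = 5).
Individual gaps: 12000−6000 = 6000; 12000−8000 = 4000; 12000−11000 = 1000.
Aggregate gap = £11,000.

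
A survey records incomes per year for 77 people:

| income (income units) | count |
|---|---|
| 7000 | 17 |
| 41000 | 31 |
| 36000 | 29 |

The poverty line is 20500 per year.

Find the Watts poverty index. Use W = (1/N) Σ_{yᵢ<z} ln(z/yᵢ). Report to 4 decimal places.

Below z: 17×7000 (q = 17 of N = 77).
ln(z/y) terms: ln(20500/7000) = 1.0745 (×17).
W = 18.266751 / 77 = 0.2372.

0.2372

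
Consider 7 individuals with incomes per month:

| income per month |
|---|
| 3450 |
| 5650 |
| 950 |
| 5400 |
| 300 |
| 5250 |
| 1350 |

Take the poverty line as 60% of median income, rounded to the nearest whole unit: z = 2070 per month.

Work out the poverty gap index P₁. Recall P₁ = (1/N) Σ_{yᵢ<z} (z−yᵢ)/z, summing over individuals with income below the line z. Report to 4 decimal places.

Below the line: 300, 950, 1350 (q = 3 of N = 7).
Relative gaps: (2070−300)/2070 = 0.8551; (2070−950)/2070 = 0.5411; (2070−1350)/2070 = 0.3478.
Σ = 1.743961. Dividing by the full population N = 7 gives P₁ = 0.2491.

0.2491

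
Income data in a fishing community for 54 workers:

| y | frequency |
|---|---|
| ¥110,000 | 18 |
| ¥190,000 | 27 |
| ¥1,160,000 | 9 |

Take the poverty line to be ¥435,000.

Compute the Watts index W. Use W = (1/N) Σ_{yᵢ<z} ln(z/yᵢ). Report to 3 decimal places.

0.872

Below the line: 18×¥110,000, 27×¥190,000 (q = 45 of N = 54).
Log shortfalls: ln(435000/110000) = 1.3749 (×18); ln(435000/190000) = 0.8283 (×27).
W = 47.112275 / 54 = 0.872.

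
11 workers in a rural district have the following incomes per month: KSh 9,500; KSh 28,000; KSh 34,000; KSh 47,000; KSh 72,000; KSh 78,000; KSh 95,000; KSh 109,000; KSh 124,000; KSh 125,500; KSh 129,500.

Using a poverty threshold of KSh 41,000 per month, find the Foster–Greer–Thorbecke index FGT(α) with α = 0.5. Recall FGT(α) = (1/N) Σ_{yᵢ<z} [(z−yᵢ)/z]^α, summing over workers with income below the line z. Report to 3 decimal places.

0.168

Below z: KSh 9,500, KSh 28,000, KSh 34,000 (q = 3 of N = 11).
Gap ratios (z−y)/z: (41000−9500)/41000 = 0.7683; (41000−28000)/41000 = 0.3171; (41000−34000)/41000 = 0.1707.
Raised to α = 0.5: 0.87652; 0.56309; 0.41320.
Sum = 1.852813; FGT(0.5) = 1.852813 / 11 = 0.168.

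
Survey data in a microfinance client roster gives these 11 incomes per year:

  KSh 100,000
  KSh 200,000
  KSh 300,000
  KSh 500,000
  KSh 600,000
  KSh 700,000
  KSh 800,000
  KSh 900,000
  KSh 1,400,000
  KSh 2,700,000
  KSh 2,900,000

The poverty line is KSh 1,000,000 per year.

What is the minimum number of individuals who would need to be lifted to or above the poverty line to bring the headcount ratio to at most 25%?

8 of the 11 individuals are poor, so H = 8/11 = 0.727.
A headcount ratio of at most 25% allows at most ⌊0.25 × 11⌋ = 2 poor individuals.
So at least 8 − 2 = 6 must be lifted.

6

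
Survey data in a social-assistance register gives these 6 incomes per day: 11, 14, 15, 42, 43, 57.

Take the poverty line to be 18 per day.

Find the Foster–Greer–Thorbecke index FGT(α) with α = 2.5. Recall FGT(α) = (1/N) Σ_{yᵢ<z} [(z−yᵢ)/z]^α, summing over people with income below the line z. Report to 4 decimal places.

Below z: 11, 14, 15 (q = 3 of N = 6).
Relative gaps: (18−11)/18 = 0.3889; (18−14)/18 = 0.2222; (18−15)/18 = 0.1667.
Raised to α = 2.5: 0.09431; 0.02328; 0.01134.
Sum = 0.128931; FGT(2.5) = 0.128931 / 6 = 0.0215.

0.0215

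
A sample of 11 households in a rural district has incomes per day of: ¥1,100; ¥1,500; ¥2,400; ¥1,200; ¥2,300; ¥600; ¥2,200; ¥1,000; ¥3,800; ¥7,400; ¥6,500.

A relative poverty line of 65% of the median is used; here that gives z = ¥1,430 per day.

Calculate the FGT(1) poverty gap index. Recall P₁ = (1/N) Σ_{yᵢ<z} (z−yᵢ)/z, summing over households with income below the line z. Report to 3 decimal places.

0.116

Below the line: ¥600, ¥1,000, ¥1,100, ¥1,200 (q = 4 of N = 11).
Shortfall ratios: (1430−600)/1430 = 0.5804; (1430−1000)/1430 = 0.3007; (1430−1100)/1430 = 0.2308; (1430−1200)/1430 = 0.1608.
Σ = 1.272727. Dividing by the full population N = 11 gives P₁ = 0.116.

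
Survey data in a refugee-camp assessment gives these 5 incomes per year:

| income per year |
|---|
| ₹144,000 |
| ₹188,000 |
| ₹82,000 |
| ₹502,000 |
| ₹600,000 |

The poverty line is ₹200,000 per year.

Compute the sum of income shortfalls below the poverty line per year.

₹186,000

Below z: ₹82,000, ₹144,000, ₹188,000 (q = 3 of N = 5).
Individual gaps: 200000−82000 = 118000; 200000−144000 = 56000; 200000−188000 = 12000.
Aggregate gap = ₹186,000.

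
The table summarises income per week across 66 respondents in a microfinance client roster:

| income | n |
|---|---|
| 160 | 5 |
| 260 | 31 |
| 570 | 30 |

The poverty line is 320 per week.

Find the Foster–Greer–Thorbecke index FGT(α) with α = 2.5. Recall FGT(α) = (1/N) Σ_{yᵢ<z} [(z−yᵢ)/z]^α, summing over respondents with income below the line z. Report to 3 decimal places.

0.021

Below the line: 5×160, 31×260 (q = 36 of N = 66).
Normalized shortfalls: (320−160)/320 = 0.5000 (×5); (320−260)/320 = 0.1875 (×31).
Raised to α = 2.5: 0.17678 (×5); 0.01522 (×31).
Sum = 1.355800; FGT(2.5) = 1.355800 / 66 = 0.021.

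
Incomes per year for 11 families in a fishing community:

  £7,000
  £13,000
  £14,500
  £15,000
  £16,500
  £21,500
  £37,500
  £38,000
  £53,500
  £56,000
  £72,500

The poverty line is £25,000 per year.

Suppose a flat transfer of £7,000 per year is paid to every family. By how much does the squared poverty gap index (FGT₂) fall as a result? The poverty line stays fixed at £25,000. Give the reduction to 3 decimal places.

Before: below the line — £7,000, £13,000, £14,500, £15,000, £16,500, £21,500; squared poverty gap index (FGT₂) = 0.11095.
After the £7,000 transfer: below the line — £14,000, £20,000, £21,500, £22,000, £23,500; squared poverty gap index (FGT₂) = 0.02465.
Reduction = 0.11095 − 0.02465 = 0.086.

0.086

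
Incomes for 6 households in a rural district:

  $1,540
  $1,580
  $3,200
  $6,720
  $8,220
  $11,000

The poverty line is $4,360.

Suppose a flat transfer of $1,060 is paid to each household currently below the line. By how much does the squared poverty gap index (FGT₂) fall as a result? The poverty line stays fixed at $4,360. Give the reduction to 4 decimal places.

Before: below the line — $1,540, $1,580, $3,200; squared poverty gap index (FGT₂) = 0.149279.
After the $1,060 transfer: below the line — $2,600, $2,640, $4,260; squared poverty gap index (FGT₂) = 0.053184.
Reduction = 0.149279 − 0.053184 = 0.0961.

0.0961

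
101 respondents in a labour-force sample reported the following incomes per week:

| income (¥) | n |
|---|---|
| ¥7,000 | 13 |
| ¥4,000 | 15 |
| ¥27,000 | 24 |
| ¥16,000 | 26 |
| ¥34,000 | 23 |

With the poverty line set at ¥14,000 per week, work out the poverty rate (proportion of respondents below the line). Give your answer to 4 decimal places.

28 of the 101 respondents have income below ¥14,000.
H = 28/101 = 0.2772.

0.2772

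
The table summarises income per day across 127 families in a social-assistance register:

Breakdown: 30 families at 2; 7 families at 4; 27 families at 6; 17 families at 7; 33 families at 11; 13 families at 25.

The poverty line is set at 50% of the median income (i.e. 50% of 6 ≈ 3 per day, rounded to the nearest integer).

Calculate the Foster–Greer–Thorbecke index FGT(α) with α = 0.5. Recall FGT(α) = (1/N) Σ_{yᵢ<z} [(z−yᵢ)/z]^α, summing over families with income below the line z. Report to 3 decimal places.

Incomes under z: 30×2 (q = 30 of N = 127).
Relative gaps: (3−2)/3 = 0.3333 (×30).
Raised to α = 0.5: 0.57735 (×30).
Sum = 17.320508; FGT(0.5) = 17.320508 / 127 = 0.136.

0.136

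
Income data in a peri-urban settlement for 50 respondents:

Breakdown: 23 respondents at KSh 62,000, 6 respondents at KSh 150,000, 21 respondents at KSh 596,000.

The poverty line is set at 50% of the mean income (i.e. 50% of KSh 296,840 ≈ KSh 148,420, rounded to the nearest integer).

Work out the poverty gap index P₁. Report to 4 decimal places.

Below the line: 23×KSh 62,000 (q = 23 of N = 50).
Shortfall ratios: (148420−62000)/148420 = 0.5823 (×23).
Σ = 13.392130. Dividing by the full population N = 50 gives P₁ = 0.2678.

0.2678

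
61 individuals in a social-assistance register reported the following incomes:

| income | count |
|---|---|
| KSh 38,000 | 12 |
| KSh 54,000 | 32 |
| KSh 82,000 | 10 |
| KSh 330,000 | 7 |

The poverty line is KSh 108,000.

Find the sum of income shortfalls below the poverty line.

Below z: 12×KSh 38,000, 32×KSh 54,000, 10×KSh 82,000 (q = 54 of N = 61).
Individual gaps: 12×(108000−38000) = 840000; 32×(108000−54000) = 1728000; 10×(108000−82000) = 260000.
Aggregate gap = KSh 2,828,000.

KSh 2,828,000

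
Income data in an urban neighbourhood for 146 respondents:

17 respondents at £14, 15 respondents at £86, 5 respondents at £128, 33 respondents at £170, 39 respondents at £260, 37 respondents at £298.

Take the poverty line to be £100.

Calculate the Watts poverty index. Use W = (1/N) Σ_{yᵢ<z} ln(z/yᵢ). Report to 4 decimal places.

Below the line: 17×£14, 15×£86 (q = 32 of N = 146).
ln(z/y) terms: ln(100/14) = 1.9661 (×17); ln(100/86) = 0.1508 (×15).
W = 35.686262 / 146 = 0.2444.

0.2444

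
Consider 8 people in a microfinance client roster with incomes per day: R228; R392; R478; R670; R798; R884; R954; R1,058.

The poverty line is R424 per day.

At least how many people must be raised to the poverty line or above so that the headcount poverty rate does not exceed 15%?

2 of the 8 people are poor, so H = 2/8 = 0.250.
A headcount ratio of at most 15% allows at most ⌊0.15 × 8⌋ = 1 poor people.
So at least 2 − 1 = 1 must be lifted.

1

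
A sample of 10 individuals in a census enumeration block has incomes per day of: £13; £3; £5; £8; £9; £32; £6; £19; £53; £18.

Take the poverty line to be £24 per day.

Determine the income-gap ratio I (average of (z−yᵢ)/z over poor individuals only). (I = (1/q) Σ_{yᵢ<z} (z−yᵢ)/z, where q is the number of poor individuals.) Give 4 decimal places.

0.5781

Below z: £3, £5, £6, £8, £9, £13, £18, £19 (q = 8 of N = 10).
Relative gaps: 0.8750, 0.7917, 0.7500, 0.6667, 0.6250, 0.4583, 0.2500, 0.2083; sum = 4.625000.
I averages over the q = 8 poor units only: 4.625000 / 8 = 0.5781.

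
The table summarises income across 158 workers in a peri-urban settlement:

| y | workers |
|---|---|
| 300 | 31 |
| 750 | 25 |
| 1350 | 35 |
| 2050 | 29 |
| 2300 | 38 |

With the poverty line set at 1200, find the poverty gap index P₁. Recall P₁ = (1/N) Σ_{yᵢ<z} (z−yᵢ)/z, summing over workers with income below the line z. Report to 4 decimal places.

Incomes under z: 31×300, 25×750 (q = 56 of N = 158).
Shortfall ratios: (1200−300)/1200 = 0.7500 (×31); (1200−750)/1200 = 0.3750 (×25).
Sum of shortfalls = 32.625000; P₁ averages over all N: 32.625000 / 158 = 0.2065.

0.2065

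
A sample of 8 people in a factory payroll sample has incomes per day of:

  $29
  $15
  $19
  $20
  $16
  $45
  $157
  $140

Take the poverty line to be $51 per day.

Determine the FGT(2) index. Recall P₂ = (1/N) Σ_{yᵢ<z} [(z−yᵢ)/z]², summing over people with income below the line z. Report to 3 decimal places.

0.242

Below the line: $15, $16, $19, $20, $29, $45 (q = 6 of N = 8).
Shortfall ratios: (51−15)/51 = 0.7059; (51−16)/51 = 0.6863; (51−19)/51 = 0.6275; (51−20)/51 = 0.6078; (51−29)/51 = 0.4314; (51−45)/51 = 0.1176.
Squared: 0.4983; 0.4710; 0.3937; 0.3695; 0.1861; 0.0138.
Sum = 1.932334; P₂ = 1.932334 / 8 = 0.242.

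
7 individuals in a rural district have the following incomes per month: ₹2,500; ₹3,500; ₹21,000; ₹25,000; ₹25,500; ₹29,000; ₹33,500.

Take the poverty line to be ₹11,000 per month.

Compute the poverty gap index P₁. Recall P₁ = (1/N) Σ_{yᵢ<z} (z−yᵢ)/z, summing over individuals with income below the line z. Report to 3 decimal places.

Below the line: ₹2,500, ₹3,500 (q = 2 of N = 7).
Relative gaps: (11000−2500)/11000 = 0.7727; (11000−3500)/11000 = 0.6818.
Sum of shortfalls = 1.454545; P₁ averages over all N: 1.454545 / 7 = 0.208.

0.208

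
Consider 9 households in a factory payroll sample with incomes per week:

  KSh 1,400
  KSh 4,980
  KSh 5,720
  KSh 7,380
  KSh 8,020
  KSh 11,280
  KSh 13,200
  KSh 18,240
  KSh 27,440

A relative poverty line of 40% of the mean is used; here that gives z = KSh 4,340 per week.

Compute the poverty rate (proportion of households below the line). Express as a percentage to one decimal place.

1 of the 9 households have income below KSh 4,340.
H = 1/9 = 11.1%.

11.1%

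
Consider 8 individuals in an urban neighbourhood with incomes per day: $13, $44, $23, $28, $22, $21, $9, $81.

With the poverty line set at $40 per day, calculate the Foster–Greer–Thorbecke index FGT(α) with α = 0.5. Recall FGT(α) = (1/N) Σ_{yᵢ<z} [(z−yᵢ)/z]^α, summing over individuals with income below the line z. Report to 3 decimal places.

0.533

Below z: $9, $13, $21, $22, $23, $28 (q = 6 of N = 8).
Normalized shortfalls: (40−9)/40 = 0.7750; (40−13)/40 = 0.6750; (40−21)/40 = 0.4750; (40−22)/40 = 0.4500; (40−23)/40 = 0.4250; (40−28)/40 = 0.3000.
Raised to α = 0.5: 0.88034; 0.82158; 0.68920; 0.67082; 0.65192; 0.54772.
Sum = 4.261590; FGT(0.5) = 4.261590 / 8 = 0.533.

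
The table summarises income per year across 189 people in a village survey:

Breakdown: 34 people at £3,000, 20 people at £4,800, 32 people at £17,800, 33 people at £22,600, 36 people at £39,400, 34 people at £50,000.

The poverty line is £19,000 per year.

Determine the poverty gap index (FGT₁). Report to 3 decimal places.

Below z: 34×£3,000, 20×£4,800, 32×£17,800 (q = 86 of N = 189).
Shortfall ratios: (19000−3000)/19000 = 0.8421 (×34); (19000−4800)/19000 = 0.7474 (×20); (19000−17800)/19000 = 0.0632 (×32).
Sum of shortfalls = 45.600000; P₁ averages over all N: 45.600000 / 189 = 0.241.

0.241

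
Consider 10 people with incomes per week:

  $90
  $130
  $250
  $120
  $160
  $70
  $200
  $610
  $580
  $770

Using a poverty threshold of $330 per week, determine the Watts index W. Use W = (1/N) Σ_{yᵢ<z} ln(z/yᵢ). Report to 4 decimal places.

Poor units: $70, $90, $120, $130, $160, $200, $250 (q = 7 of N = 10).
ln(z/y) terms: ln(330/70) = 1.5506; ln(330/90) = 1.2993; ln(330/120) = 1.0116; ln(330/130) = 0.9316; ln(330/160) = 0.7239; ln(330/200) = 0.5008; ln(330/250) = 0.2776.
W = 6.295365 / 10 = 0.6295.

0.6295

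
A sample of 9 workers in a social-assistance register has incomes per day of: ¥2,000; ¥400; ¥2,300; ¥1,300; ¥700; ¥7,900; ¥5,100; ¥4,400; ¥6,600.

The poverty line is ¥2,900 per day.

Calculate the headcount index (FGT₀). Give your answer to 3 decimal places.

5 of the 9 workers have income below ¥2,900.
H = 5/9 = 0.556.

0.556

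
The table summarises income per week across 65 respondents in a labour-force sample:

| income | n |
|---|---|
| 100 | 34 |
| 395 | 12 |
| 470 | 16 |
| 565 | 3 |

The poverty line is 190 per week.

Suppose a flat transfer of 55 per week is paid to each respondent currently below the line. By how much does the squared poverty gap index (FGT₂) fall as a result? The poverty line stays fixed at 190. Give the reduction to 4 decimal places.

Before: below the line — 34×100; squared poverty gap index (FGT₂) = 0.117366.
After the 55 transfer: below the line — 34×155; squared poverty gap index (FGT₂) = 0.017750.
Reduction = 0.117366 − 0.017750 = 0.0996.

0.0996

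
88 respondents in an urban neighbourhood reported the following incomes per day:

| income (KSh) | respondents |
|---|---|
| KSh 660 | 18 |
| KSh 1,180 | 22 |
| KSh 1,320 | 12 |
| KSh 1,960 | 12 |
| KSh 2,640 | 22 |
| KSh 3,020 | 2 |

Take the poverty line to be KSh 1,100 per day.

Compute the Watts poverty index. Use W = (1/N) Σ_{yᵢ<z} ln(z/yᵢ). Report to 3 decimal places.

Poor units: 18×KSh 660 (q = 18 of N = 88).
ln(z/y) terms: ln(1100/660) = 0.5108 (×18).
W = 9.194861 / 88 = 0.104.

0.104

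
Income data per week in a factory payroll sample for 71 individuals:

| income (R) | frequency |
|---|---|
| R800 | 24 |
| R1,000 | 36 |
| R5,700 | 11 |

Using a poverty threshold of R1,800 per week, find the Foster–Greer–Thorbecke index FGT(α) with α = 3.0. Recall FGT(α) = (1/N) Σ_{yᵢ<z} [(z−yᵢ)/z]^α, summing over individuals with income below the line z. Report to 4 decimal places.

Below z: 24×R800, 36×R1,000 (q = 60 of N = 71).
Shortfall ratios: (1800−800)/1800 = 0.5556 (×24); (1800−1000)/1800 = 0.4444 (×36).
Raised to α = 3.0: 0.17147 (×24); 0.08779 (×36).
Sum = 7.275720; FGT(3.0) = 7.275720 / 71 = 0.1025.

0.1025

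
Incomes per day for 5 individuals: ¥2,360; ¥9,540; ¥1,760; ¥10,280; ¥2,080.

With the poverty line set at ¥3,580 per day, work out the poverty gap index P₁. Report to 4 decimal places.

0.2536

Below z: ¥1,760, ¥2,080, ¥2,360 (q = 3 of N = 5).
Gap ratios (z−y)/z: (3580−1760)/3580 = 0.5084; (3580−2080)/3580 = 0.4190; (3580−2360)/3580 = 0.3408.
Σ = 1.268156. Dividing by the full population N = 5 gives P₁ = 0.2536.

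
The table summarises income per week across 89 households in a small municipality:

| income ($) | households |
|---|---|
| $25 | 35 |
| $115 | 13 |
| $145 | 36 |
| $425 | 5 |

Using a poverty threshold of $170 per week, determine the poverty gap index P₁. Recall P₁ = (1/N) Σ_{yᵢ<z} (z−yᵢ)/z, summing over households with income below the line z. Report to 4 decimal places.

Poor units: 35×$25, 13×$115, 36×$145 (q = 84 of N = 89).
Relative gaps: (170−25)/170 = 0.8529 (×35); (170−115)/170 = 0.3235 (×13); (170−145)/170 = 0.1471 (×36).
Σ = 39.352941. Dividing by the full population N = 89 gives P₁ = 0.4422.

0.4422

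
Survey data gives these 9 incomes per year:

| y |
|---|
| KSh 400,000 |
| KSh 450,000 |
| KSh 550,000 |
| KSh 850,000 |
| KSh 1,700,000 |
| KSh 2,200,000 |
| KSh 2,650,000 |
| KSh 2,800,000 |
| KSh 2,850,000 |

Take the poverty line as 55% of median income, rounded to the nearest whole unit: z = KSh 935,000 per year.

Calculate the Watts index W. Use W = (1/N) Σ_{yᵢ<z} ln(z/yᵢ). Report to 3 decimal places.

Below the line: KSh 400,000, KSh 450,000, KSh 550,000, KSh 850,000 (q = 4 of N = 9).
Log shortfalls: ln(935000/400000) = 0.8491; ln(935000/450000) = 0.7313; ln(935000/550000) = 0.5306; ln(935000/850000) = 0.0953.
W = 2.206319 / 9 = 0.245.

0.245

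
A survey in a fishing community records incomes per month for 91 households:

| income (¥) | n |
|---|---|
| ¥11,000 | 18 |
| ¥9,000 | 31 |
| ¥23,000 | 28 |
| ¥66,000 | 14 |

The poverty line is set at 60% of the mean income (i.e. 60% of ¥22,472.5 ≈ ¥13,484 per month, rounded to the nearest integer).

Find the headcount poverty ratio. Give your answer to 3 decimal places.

49 of the 91 households have income below ¥13,484.
H = 49/91 = 0.538.

0.538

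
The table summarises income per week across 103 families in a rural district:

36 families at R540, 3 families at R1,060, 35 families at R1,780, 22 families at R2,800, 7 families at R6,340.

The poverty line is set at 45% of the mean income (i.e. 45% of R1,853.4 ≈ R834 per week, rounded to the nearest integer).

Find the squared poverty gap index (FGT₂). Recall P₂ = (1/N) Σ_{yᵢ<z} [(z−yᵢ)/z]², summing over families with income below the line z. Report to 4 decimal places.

Below the line: 36×R540 (q = 36 of N = 103).
Shortfall ratios: (834−540)/834 = 0.3525 (×36).
Squared: 0.1243 (×36).
Sum = 4.473681; P₂ = 4.473681 / 103 = 0.0434.

0.0434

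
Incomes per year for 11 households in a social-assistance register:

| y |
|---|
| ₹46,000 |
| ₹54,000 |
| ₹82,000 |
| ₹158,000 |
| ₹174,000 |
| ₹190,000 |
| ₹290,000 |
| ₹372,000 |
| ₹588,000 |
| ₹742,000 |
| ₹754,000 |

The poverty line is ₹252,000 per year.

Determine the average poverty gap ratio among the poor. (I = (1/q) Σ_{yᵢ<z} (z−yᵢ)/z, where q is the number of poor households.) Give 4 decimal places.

0.5344

Poor units: ₹46,000, ₹54,000, ₹82,000, ₹158,000, ₹174,000, ₹190,000 (q = 6 of N = 11).
Relative gaps: 0.8175, 0.7857, 0.6746, 0.3730, 0.3095, 0.2460; sum = 3.206349.
I averages over the q = 6 poor units only: 3.206349 / 6 = 0.5344.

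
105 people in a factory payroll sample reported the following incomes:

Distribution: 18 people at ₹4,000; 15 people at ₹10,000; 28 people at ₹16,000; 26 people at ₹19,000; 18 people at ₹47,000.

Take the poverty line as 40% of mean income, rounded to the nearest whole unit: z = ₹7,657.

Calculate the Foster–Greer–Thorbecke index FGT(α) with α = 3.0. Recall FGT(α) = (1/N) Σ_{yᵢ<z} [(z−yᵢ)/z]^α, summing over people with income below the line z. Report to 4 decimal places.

0.0187

Poor units: 18×₹4,000 (q = 18 of N = 105).
Normalized shortfalls: (7657−4000)/7657 = 0.4776 (×18).
Raised to α = 3.0: 0.10894 (×18).
Sum = 1.960972; FGT(3.0) = 1.960972 / 105 = 0.0187.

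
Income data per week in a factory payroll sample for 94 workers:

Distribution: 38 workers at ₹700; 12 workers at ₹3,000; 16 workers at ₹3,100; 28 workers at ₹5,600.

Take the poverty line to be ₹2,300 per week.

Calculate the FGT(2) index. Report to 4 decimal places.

Below the line: 38×₹700 (q = 38 of N = 94).
Shortfall ratios: (2300−700)/2300 = 0.6957 (×38).
Squared: 0.4839 (×38).
Sum = 18.389414; P₂ = 18.389414 / 94 = 0.1956.

0.1956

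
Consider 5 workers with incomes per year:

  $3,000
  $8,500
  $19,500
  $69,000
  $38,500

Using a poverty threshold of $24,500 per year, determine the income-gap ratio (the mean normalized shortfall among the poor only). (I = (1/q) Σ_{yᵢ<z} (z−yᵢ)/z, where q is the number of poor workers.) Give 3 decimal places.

0.578

Below z: $3,000, $8,500, $19,500 (q = 3 of N = 5).
Relative gaps: 0.8776, 0.6531, 0.2041; sum = 1.734694.
I averages over the q = 3 poor units only: 1.734694 / 3 = 0.578.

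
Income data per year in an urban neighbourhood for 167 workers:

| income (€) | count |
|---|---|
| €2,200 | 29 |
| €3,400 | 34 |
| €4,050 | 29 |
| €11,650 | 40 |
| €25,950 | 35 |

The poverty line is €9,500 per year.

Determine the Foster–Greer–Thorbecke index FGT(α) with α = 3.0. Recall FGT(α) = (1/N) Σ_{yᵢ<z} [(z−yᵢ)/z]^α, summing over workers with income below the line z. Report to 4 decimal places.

Incomes under z: 29×€2,200, 34×€3,400, 29×€4,050 (q = 92 of N = 167).
Normalized shortfalls: (9500−2200)/9500 = 0.7684 (×29); (9500−3400)/9500 = 0.6421 (×34); (9500−4050)/9500 = 0.5737 (×29).
Raised to α = 3.0: 0.45373 (×29); 0.26474 (×34); 0.18881 (×29).
Sum = 27.634731; FGT(3.0) = 27.634731 / 167 = 0.1655.

0.1655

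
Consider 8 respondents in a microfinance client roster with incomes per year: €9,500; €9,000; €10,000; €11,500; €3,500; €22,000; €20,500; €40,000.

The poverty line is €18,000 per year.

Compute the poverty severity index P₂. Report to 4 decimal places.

Incomes under z: €3,500, €9,000, €9,500, €10,000, €11,500 (q = 5 of N = 8).
Gap ratios (z−y)/z: (18000−3500)/18000 = 0.8056; (18000−9000)/18000 = 0.5000; (18000−9500)/18000 = 0.4722; (18000−10000)/18000 = 0.4444; (18000−11500)/18000 = 0.3611.
Squared: 0.6489; 0.2500; 0.2230; 0.1975; 0.1304.
Sum = 1.449846; P₂ = 1.449846 / 8 = 0.1812.

0.1812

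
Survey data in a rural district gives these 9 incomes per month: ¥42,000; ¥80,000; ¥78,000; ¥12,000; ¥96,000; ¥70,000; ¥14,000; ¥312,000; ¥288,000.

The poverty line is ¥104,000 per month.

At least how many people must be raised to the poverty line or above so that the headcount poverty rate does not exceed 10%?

7

7 of the 9 people are poor, so H = 7/9 = 0.778.
A headcount ratio of at most 10% allows at most ⌊0.10 × 9⌋ = 0 poor people.
So at least 7 − 0 = 7 must be lifted.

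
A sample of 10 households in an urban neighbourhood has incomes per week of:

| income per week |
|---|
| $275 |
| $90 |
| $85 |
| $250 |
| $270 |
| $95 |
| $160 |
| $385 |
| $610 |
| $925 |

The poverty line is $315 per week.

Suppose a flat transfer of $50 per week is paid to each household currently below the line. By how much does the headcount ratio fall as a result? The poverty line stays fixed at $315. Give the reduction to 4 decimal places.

0.2000

Before: below the line — $85, $90, $95, $160, $250, $270, $275; headcount ratio = 0.700000.
After the $50 transfer: below the line — $135, $140, $145, $210, $300; headcount ratio = 0.500000.
Reduction = 0.700000 − 0.500000 = 0.2000.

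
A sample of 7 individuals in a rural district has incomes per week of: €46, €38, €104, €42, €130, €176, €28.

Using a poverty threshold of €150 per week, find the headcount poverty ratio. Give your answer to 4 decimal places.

6 of the 7 individuals have income below €150.
H = 6/7 = 0.8571.

0.8571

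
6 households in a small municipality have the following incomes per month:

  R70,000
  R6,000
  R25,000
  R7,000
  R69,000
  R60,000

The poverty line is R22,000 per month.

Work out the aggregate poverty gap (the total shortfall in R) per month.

Below the line: R6,000, R7,000 (q = 2 of N = 6).
Individual gaps: 22000−6000 = 16000; 22000−7000 = 15000.
Aggregate gap = R31,000.

R31,000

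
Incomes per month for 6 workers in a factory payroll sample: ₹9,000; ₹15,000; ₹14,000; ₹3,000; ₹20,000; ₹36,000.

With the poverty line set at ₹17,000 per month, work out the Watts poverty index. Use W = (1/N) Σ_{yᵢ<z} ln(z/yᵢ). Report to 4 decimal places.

Incomes under z: ₹3,000, ₹9,000, ₹14,000, ₹15,000 (q = 4 of N = 6).
ln(z/y) terms: ln(17000/3000) = 1.7346; ln(17000/9000) = 0.6360; ln(17000/14000) = 0.1942; ln(17000/15000) = 0.1252.
W = 2.689909 / 6 = 0.4483.

0.4483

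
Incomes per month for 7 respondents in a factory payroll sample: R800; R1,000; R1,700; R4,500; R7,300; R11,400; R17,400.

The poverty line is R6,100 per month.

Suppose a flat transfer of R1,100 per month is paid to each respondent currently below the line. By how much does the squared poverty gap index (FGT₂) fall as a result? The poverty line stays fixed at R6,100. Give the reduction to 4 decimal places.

Before: below the line — R800, R1,000, R1,700, R4,500; squared poverty gap index (FGT₂) = 0.291857.
After the R1,100 transfer: below the line — R1,900, R2,100, R2,800, R5,600; squared poverty gap index (FGT₂) = 0.171920.
Reduction = 0.291857 − 0.171920 = 0.1199.

0.1199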